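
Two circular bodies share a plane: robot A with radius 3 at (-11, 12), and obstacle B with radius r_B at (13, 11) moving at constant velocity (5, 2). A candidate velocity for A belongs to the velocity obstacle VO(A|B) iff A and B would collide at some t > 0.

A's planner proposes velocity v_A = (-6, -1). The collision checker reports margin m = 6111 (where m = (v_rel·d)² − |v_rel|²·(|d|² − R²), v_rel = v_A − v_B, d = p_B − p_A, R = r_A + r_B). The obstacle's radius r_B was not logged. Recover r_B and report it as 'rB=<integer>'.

m = 6111
d = (24, -1);  v_rel = (-11, -3),  |v_rel|² = 130
v_rel×d = (-11)·(-1) − (-3)·(24) = 83
since m = R²·130 − 83²:  R² = (6889 + 6111) / 130 = 100
R = √100 = 10  ⇒  r_B = 10 − 3 = 7

rB=7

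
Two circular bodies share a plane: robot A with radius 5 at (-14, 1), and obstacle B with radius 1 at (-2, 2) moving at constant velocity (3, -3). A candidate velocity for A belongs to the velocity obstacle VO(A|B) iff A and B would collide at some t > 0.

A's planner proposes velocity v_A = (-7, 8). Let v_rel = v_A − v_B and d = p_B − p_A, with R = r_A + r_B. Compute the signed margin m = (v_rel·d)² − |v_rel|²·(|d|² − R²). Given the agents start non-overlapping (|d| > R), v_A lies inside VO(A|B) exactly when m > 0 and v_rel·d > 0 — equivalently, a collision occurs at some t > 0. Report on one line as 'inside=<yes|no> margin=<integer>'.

d = (12, 1),  |d|² = 145;  R = 5+1 = 6,  c = 145−6² = 109
v_rel = (-10, 11),  |v_rel|² = 221;  v_rel·d = (-10)·(12) + (11)·(1) = -109
221·t² + 218·t + 109 = 0  ⇒  m = (-109)² − 221·109 = -12208
m = -12208 < 0,  v_rel·d = -109 < 0  ⇒  outside

inside=no margin=-12208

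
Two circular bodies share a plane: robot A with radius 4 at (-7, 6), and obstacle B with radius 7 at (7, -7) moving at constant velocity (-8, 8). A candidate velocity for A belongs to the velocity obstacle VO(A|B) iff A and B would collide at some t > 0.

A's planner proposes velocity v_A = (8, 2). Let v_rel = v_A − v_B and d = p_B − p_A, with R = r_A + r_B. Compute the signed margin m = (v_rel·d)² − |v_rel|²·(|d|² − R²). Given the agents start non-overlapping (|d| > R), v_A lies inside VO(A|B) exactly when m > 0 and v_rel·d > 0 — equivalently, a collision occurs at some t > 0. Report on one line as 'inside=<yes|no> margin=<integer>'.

d = (14, -13),  |d|² = 365;  R = 4+7 = 11,  c = 365−11² = 244
v_rel = (16, -6),  |v_rel|² = 292;  v_rel·d = (16)·(14) + (-6)·(-13) = 302
292·t² − 604·t + 244 = 0  ⇒  m = 302² − 292·244 = 19956
m = 19956 > 0,  v_rel·d = 302 > 0  ⇒  inside

inside=yes margin=19956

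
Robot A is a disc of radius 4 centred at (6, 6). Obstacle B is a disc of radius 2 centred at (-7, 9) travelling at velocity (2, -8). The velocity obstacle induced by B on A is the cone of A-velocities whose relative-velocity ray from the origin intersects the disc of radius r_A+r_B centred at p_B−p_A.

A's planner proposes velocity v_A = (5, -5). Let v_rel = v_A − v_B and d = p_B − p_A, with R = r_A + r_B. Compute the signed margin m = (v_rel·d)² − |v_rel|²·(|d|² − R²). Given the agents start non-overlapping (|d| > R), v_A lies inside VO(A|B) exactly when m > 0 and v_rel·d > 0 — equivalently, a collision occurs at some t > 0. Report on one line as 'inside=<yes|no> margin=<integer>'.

d = (-13, 3),  |d|² = 178;  R = 4+2 = 6,  c = 178−6² = 142
v_rel = (3, 3),  |v_rel|² = 18;  v_rel·d = (3)·(-13) + (3)·(3) = -30
18·t² + 60·t + 142 = 0  ⇒  m = (-30)² − 18·142 = -1656
m = -1656 < 0,  v_rel·d = -30 < 0  ⇒  outside

inside=no margin=-1656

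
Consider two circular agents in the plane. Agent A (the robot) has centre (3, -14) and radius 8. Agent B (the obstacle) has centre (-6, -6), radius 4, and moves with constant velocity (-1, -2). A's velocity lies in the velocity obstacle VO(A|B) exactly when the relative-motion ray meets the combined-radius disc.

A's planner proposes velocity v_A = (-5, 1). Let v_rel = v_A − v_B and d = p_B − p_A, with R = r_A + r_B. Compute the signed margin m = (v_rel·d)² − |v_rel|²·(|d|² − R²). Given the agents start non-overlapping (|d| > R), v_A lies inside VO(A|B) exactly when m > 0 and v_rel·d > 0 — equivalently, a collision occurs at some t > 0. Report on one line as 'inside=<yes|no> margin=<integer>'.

d = (-9, 8),  |d|² = 145;  R = 8+4 = 12,  c = 145−12² = 1
v_rel = (-4, 3),  |v_rel|² = 25;  v_rel·d = (-4)·(-9) + (3)·(8) = 60
25·t² − 120·t + 1 = 0  ⇒  m = 60² − 25·1 = 3575
m = 3575 > 0,  v_rel·d = 60 > 0  ⇒  inside

inside=yes margin=3575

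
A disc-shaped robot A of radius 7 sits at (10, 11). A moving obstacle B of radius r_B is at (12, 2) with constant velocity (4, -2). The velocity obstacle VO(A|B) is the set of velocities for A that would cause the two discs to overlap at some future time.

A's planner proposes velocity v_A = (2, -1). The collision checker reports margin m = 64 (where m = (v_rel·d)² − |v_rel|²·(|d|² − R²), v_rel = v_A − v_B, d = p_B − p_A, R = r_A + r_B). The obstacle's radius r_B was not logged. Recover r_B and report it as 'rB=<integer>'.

m = 64
d = (2, -9);  v_rel = (-2, 1),  |v_rel|² = 5
v_rel×d = (-2)·(-9) − (1)·(2) = 16
since m = R²·5 − 16²:  R² = (256 + 64) / 5 = 64
R = √64 = 8  ⇒  r_B = 8 − 7 = 1

rB=1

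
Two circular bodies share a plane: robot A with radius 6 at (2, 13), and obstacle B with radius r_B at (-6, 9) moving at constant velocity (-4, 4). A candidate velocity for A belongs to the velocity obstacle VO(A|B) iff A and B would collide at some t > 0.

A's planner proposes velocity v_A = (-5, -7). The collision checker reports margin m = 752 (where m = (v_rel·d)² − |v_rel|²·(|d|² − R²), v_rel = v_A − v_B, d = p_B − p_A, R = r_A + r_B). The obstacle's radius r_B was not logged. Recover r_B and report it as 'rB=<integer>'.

m = 752
d = (-8, -4);  v_rel = (-1, -11),  |v_rel|² = 122
v_rel×d = (-1)·(-4) − (-11)·(-8) = -84
since m = R²·122 − (-84)²:  R² = (7056 + 752) / 122 = 64
R = √64 = 8  ⇒  r_B = 8 − 6 = 2

rB=2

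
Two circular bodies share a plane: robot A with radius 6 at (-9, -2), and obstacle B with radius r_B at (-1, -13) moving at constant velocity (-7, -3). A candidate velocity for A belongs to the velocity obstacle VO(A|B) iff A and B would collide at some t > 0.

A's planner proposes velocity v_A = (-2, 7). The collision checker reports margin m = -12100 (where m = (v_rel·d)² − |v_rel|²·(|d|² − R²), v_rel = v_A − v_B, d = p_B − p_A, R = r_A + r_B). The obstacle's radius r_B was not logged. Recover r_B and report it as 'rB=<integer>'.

m = -12100
d = (8, -11);  v_rel = (5, 10),  |v_rel|² = 125
v_rel×d = (5)·(-11) − (10)·(8) = -135
since m = R²·125 − (-135)²:  R² = (18225 + -12100) / 125 = 49
R = √49 = 7  ⇒  r_B = 7 − 6 = 1

rB=1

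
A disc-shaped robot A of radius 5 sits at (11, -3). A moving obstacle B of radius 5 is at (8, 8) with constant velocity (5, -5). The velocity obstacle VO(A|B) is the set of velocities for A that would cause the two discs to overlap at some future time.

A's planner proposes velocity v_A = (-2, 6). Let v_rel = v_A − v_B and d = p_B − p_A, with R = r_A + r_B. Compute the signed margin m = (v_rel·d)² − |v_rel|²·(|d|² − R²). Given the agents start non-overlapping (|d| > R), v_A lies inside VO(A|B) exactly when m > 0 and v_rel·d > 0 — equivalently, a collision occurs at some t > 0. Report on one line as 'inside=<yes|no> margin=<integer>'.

d = (-3, 11),  |d|² = 130;  R = 5+5 = 10,  c = 130−10² = 30
v_rel = (-7, 11),  |v_rel|² = 170;  v_rel·d = (-7)·(-3) + (11)·(11) = 142
170·t² − 284·t + 30 = 0  ⇒  m = 142² − 170·30 = 15064
m = 15064 > 0,  v_rel·d = 142 > 0  ⇒  inside

inside=yes margin=15064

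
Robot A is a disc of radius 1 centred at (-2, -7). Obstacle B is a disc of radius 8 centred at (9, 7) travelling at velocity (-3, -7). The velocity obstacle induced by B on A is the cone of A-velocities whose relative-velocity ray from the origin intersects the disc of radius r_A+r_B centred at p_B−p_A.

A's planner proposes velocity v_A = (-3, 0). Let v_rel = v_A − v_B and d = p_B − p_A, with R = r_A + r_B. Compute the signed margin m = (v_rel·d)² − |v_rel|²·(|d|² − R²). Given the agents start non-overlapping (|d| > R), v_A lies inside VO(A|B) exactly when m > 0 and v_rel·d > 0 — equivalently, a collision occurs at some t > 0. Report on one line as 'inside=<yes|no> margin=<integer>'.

d = (11, 14),  |d|² = 317;  R = 1+8 = 9,  c = 317−9² = 236
v_rel = (0, 7),  |v_rel|² = 49;  v_rel·d = (0)·(11) + (7)·(14) = 98
49·t² − 196·t + 236 = 0  ⇒  m = 98² − 49·236 = -1960
m = -1960 < 0,  v_rel·d = 98 > 0  ⇒  outside

inside=no margin=-1960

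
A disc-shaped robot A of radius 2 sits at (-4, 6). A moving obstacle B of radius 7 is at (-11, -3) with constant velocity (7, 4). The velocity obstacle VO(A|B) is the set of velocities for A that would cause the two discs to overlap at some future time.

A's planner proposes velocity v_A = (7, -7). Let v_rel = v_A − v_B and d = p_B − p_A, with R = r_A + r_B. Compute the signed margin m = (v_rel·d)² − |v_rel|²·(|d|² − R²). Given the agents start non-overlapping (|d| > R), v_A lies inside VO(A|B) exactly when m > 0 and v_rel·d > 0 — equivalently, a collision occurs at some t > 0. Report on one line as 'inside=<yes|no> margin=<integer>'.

d = (-7, -9),  |d|² = 130;  R = 2+7 = 9,  c = 130−9² = 49
v_rel = (0, -11),  |v_rel|² = 121;  v_rel·d = (0)·(-7) + (-11)·(-9) = 99
121·t² − 198·t + 49 = 0  ⇒  m = 99² − 121·49 = 3872
m = 3872 > 0,  v_rel·d = 99 > 0  ⇒  inside

inside=yes margin=3872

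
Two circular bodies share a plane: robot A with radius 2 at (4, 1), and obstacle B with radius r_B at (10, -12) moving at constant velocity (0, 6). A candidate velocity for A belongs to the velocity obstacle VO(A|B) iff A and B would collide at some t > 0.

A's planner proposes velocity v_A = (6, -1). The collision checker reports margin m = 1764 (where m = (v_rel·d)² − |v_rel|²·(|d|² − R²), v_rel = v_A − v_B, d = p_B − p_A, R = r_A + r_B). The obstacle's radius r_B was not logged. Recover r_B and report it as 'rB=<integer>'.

m = 1764
d = (6, -13);  v_rel = (6, -7),  |v_rel|² = 85
v_rel×d = (6)·(-13) − (-7)·(6) = -36
since m = R²·85 − (-36)²:  R² = (1296 + 1764) / 85 = 36
R = √36 = 6  ⇒  r_B = 6 − 2 = 4

rB=4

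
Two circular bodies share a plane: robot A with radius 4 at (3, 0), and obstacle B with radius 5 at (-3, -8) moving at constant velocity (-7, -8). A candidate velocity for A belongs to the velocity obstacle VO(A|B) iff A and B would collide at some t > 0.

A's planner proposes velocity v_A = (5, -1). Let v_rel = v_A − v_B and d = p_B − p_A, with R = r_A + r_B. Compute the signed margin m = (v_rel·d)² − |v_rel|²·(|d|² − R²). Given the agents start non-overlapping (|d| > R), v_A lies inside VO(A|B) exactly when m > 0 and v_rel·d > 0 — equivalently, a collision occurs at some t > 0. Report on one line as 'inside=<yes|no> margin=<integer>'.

d = (-6, -8),  |d|² = 100;  R = 4+5 = 9,  c = 100−9² = 19
v_rel = (12, 7),  |v_rel|² = 193;  v_rel·d = (12)·(-6) + (7)·(-8) = -128
193·t² + 256·t + 19 = 0  ⇒  m = (-128)² − 193·19 = 12717
m = 12717 > 0,  v_rel·d = -128 < 0  ⇒  outside

inside=no margin=12717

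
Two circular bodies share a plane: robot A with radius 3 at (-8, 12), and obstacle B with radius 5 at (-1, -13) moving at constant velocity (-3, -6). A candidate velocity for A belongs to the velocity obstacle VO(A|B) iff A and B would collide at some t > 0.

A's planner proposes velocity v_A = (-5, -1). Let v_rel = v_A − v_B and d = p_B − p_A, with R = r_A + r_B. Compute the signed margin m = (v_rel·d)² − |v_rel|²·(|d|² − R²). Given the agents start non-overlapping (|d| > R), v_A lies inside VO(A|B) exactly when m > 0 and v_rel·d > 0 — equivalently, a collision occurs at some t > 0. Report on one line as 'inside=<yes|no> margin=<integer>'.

d = (7, -25),  |d|² = 674;  R = 3+5 = 8,  c = 674−8² = 610
v_rel = (-2, 5),  |v_rel|² = 29;  v_rel·d = (-2)·(7) + (5)·(-25) = -139
29·t² + 278·t + 610 = 0  ⇒  m = (-139)² − 29·610 = 1631
m = 1631 > 0,  v_rel·d = -139 < 0  ⇒  outside

inside=no margin=1631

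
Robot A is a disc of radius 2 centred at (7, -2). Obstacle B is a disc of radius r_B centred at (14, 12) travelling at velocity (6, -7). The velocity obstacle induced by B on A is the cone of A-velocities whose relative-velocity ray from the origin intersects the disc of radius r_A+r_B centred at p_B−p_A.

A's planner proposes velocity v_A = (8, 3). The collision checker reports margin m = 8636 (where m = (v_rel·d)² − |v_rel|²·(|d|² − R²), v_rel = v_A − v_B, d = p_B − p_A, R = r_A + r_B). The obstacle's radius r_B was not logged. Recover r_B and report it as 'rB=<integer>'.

m = 8636
d = (7, 14);  v_rel = (2, 10),  |v_rel|² = 104
v_rel×d = (2)·(14) − (10)·(7) = -42
since m = R²·104 − (-42)²:  R² = (1764 + 8636) / 104 = 100
R = √100 = 10  ⇒  r_B = 10 − 2 = 8

rB=8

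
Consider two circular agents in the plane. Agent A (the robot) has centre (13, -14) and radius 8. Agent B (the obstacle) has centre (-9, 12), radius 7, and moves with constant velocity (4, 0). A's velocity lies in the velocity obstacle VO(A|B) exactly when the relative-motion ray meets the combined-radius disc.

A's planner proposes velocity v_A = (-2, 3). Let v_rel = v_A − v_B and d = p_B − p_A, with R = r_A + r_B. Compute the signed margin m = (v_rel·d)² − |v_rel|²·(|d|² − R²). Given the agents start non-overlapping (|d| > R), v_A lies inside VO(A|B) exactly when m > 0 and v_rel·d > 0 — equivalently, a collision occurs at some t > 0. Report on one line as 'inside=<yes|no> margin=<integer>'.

d = (-22, 26),  |d|² = 1160;  R = 8+7 = 15,  c = 1160−15² = 935
v_rel = (-6, 3),  |v_rel|² = 45;  v_rel·d = (-6)·(-22) + (3)·(26) = 210
45·t² − 420·t + 935 = 0  ⇒  m = 210² − 45·935 = 2025
m = 2025 > 0,  v_rel·d = 210 > 0  ⇒  inside

inside=yes margin=2025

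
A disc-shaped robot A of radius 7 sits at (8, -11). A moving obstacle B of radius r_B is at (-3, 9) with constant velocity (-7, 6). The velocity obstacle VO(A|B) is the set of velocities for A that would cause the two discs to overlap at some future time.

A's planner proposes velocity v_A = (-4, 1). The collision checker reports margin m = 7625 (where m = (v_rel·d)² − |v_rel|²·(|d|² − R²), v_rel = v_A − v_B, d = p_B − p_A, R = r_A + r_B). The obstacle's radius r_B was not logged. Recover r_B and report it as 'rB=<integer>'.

m = 7625
d = (-11, 20);  v_rel = (3, -5),  |v_rel|² = 34
v_rel×d = (3)·(20) − (-5)·(-11) = 5
since m = R²·34 − 5²:  R² = (25 + 7625) / 34 = 225
R = √225 = 15  ⇒  r_B = 15 − 7 = 8

rB=8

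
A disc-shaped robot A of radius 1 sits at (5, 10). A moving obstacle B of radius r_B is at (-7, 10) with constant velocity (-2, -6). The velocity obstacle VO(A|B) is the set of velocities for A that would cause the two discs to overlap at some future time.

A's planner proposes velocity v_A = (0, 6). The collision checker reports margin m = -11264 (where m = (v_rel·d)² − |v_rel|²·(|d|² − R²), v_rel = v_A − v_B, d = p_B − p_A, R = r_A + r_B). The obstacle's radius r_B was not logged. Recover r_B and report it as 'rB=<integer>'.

m = -11264
d = (-12, 0);  v_rel = (2, 12),  |v_rel|² = 148
v_rel×d = (2)·(0) − (12)·(-12) = 144
since m = R²·148 − 144²:  R² = (20736 + -11264) / 148 = 64
R = √64 = 8  ⇒  r_B = 8 − 1 = 7

rB=7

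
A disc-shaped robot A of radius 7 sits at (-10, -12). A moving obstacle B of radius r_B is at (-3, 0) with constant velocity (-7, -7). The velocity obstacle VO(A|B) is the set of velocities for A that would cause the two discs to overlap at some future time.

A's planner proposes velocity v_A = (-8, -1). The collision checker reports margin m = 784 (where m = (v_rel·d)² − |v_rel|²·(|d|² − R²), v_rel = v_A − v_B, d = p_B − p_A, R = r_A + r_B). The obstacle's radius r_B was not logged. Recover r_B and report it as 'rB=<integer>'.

m = 784
d = (7, 12);  v_rel = (-1, 6),  |v_rel|² = 37
v_rel×d = (-1)·(12) − (6)·(7) = -54
since m = R²·37 − (-54)²:  R² = (2916 + 784) / 37 = 100
R = √100 = 10  ⇒  r_B = 10 − 7 = 3

rB=3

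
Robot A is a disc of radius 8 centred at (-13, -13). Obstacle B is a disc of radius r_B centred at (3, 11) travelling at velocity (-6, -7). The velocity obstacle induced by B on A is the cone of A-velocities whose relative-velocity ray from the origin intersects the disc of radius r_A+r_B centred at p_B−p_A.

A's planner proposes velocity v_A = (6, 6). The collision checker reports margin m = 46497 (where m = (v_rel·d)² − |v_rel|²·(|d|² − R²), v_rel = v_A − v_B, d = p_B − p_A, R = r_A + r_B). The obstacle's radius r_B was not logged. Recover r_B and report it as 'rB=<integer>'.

m = 46497
d = (16, 24);  v_rel = (12, 13),  |v_rel|² = 313
v_rel×d = (12)·(24) − (13)·(16) = 80
since m = R²·313 − 80²:  R² = (6400 + 46497) / 313 = 169
R = √169 = 13  ⇒  r_B = 13 − 8 = 5

rB=5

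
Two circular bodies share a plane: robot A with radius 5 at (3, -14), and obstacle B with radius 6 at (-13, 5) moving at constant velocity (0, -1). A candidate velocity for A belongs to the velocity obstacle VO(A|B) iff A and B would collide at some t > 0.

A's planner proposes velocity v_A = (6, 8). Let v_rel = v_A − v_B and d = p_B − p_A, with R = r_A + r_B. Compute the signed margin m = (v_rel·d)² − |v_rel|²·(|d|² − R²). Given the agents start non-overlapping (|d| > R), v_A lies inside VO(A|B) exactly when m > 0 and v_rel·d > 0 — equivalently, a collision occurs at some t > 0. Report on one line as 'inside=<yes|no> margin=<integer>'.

d = (-16, 19),  |d|² = 617;  R = 5+6 = 11,  c = 617−11² = 496
v_rel = (6, 9),  |v_rel|² = 117;  v_rel·d = (6)·(-16) + (9)·(19) = 75
117·t² − 150·t + 496 = 0  ⇒  m = 75² − 117·496 = -52407
m = -52407 < 0,  v_rel·d = 75 > 0  ⇒  outside

inside=no margin=-52407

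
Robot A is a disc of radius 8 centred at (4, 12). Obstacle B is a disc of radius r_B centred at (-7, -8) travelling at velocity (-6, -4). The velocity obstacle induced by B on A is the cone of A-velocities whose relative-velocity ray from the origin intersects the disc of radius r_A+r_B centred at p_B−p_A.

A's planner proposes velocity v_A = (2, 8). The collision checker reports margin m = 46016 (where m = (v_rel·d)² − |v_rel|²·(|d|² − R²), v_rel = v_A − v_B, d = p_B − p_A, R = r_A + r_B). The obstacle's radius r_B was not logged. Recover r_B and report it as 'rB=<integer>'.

m = 46016
d = (-11, -20);  v_rel = (8, 12),  |v_rel|² = 208
v_rel×d = (8)·(-20) − (12)·(-11) = -28
since m = R²·208 − (-28)²:  R² = (784 + 46016) / 208 = 225
R = √225 = 15  ⇒  r_B = 15 − 8 = 7

rB=7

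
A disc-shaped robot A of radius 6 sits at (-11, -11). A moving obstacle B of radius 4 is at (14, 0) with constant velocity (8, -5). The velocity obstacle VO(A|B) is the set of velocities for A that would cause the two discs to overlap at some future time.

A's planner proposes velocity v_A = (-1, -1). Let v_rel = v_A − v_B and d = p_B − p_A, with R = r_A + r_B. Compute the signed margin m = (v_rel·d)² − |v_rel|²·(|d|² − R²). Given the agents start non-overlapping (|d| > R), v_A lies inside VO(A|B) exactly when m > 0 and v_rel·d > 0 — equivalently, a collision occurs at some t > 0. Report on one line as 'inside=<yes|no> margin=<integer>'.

d = (25, 11),  |d|² = 746;  R = 6+4 = 10,  c = 746−10² = 646
v_rel = (-9, 4),  |v_rel|² = 97;  v_rel·d = (-9)·(25) + (4)·(11) = -181
97·t² + 362·t + 646 = 0  ⇒  m = (-181)² − 97·646 = -29901
m = -29901 < 0,  v_rel·d = -181 < 0  ⇒  outside

inside=no margin=-29901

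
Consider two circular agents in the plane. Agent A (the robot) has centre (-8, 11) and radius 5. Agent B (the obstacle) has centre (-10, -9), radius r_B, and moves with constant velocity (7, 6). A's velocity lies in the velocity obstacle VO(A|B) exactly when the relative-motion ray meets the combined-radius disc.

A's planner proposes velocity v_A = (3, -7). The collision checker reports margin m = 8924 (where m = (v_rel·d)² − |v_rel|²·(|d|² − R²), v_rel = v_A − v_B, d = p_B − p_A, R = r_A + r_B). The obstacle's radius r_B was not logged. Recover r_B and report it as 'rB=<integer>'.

m = 8924
d = (-2, -20);  v_rel = (-4, -13),  |v_rel|² = 185
v_rel×d = (-4)·(-20) − (-13)·(-2) = 54
since m = R²·185 − 54²:  R² = (2916 + 8924) / 185 = 64
R = √64 = 8  ⇒  r_B = 8 − 5 = 3

rB=3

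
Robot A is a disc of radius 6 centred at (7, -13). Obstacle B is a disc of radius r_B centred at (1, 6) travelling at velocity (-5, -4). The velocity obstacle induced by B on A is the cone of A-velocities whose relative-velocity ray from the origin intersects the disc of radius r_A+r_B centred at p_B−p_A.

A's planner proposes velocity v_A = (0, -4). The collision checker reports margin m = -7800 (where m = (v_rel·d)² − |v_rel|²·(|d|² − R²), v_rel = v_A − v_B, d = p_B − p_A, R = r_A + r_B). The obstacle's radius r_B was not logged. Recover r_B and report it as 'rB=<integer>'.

m = -7800
d = (-6, 19);  v_rel = (5, 0),  |v_rel|² = 25
v_rel×d = (5)·(19) − (0)·(-6) = 95
since m = R²·25 − 95²:  R² = (9025 + -7800) / 25 = 49
R = √49 = 7  ⇒  r_B = 7 − 6 = 1

rB=1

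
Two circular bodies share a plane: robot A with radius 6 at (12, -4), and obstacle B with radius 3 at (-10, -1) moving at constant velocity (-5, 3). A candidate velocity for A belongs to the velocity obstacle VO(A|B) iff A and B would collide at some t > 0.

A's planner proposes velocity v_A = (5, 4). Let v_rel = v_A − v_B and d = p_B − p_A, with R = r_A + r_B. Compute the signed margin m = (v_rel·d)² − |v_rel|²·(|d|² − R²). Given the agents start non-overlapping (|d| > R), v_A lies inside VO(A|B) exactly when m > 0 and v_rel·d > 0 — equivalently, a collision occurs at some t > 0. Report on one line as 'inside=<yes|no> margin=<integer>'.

d = (-22, 3),  |d|² = 493;  R = 6+3 = 9,  c = 493−9² = 412
v_rel = (10, 1),  |v_rel|² = 101;  v_rel·d = (10)·(-22) + (1)·(3) = -217
101·t² + 434·t + 412 = 0  ⇒  m = (-217)² − 101·412 = 5477
m = 5477 > 0,  v_rel·d = -217 < 0  ⇒  outside

inside=no margin=5477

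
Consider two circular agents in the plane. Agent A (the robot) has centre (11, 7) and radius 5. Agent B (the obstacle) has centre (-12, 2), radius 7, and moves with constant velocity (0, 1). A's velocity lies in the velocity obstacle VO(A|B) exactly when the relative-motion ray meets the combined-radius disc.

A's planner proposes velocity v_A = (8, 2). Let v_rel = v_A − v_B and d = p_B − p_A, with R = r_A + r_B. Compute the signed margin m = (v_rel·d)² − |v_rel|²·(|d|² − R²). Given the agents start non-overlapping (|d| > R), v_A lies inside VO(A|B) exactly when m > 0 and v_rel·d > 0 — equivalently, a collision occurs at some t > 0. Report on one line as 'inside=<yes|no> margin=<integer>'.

d = (-23, -5),  |d|² = 554;  R = 5+7 = 12,  c = 554−12² = 410
v_rel = (8, 1),  |v_rel|² = 65;  v_rel·d = (8)·(-23) + (1)·(-5) = -189
65·t² + 378·t + 410 = 0  ⇒  m = (-189)² − 65·410 = 9071
m = 9071 > 0,  v_rel·d = -189 < 0  ⇒  outside

inside=no margin=9071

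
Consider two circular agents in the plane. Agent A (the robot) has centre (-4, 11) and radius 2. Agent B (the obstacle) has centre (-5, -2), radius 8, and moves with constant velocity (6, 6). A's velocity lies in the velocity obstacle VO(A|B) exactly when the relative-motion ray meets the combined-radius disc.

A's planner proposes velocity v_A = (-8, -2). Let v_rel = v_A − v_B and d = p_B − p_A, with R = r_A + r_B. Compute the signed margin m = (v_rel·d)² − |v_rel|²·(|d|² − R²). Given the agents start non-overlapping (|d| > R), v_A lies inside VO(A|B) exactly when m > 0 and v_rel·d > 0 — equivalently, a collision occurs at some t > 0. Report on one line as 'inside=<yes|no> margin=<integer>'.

d = (-1, -13),  |d|² = 170;  R = 2+8 = 10,  c = 170−10² = 70
v_rel = (-14, -8),  |v_rel|² = 260;  v_rel·d = (-14)·(-1) + (-8)·(-13) = 118
260·t² − 236·t + 70 = 0  ⇒  m = 118² − 260·70 = -4276
m = -4276 < 0,  v_rel·d = 118 > 0  ⇒  outside

inside=no margin=-4276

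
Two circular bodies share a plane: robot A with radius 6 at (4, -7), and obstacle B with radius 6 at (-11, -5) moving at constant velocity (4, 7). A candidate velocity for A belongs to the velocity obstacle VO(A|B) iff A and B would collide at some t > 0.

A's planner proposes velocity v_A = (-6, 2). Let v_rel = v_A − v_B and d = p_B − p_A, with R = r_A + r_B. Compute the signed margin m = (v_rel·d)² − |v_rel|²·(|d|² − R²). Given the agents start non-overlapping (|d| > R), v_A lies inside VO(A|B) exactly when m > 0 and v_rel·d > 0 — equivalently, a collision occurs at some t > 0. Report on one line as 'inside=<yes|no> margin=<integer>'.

d = (-15, 2),  |d|² = 229;  R = 6+6 = 12,  c = 229−12² = 85
v_rel = (-10, -5),  |v_rel|² = 125;  v_rel·d = (-10)·(-15) + (-5)·(2) = 140
125·t² − 280·t + 85 = 0  ⇒  m = 140² − 125·85 = 8975
m = 8975 > 0,  v_rel·d = 140 > 0  ⇒  inside

inside=yes margin=8975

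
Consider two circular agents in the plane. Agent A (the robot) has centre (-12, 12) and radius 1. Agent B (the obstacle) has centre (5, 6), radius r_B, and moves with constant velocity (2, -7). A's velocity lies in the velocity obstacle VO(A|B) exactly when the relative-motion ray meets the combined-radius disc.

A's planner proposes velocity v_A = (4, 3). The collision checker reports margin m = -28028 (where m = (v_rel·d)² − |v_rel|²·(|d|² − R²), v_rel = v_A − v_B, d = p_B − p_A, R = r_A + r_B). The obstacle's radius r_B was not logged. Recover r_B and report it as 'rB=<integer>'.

m = -28028
d = (17, -6);  v_rel = (2, 10),  |v_rel|² = 104
v_rel×d = (2)·(-6) − (10)·(17) = -182
since m = R²·104 − (-182)²:  R² = (33124 + -28028) / 104 = 49
R = √49 = 7  ⇒  r_B = 7 − 1 = 6

rB=6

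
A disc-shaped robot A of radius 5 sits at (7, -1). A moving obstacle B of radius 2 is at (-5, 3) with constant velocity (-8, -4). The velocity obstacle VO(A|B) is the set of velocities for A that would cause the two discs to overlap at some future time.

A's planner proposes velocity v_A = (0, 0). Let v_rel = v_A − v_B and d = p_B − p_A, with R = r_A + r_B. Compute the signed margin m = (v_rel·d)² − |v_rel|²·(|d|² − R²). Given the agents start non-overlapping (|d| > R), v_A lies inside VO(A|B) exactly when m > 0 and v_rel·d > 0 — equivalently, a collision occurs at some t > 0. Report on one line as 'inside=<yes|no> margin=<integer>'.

d = (-12, 4),  |d|² = 160;  R = 5+2 = 7,  c = 160−7² = 111
v_rel = (8, 4),  |v_rel|² = 80;  v_rel·d = (8)·(-12) + (4)·(4) = -80
80·t² + 160·t + 111 = 0  ⇒  m = (-80)² − 80·111 = -2480
m = -2480 < 0,  v_rel·d = -80 < 0  ⇒  outside

inside=no margin=-2480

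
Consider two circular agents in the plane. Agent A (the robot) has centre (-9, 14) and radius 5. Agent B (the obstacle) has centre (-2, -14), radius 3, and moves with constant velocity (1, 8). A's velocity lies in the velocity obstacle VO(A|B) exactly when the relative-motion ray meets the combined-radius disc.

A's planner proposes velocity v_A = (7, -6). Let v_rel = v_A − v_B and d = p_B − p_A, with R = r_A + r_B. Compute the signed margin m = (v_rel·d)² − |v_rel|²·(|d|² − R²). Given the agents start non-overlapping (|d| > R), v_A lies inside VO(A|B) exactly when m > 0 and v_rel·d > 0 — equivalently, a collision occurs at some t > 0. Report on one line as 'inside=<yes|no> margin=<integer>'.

d = (7, -28),  |d|² = 833;  R = 5+3 = 8,  c = 833−8² = 769
v_rel = (6, -14),  |v_rel|² = 232;  v_rel·d = (6)·(7) + (-14)·(-28) = 434
232·t² − 868·t + 769 = 0  ⇒  m = 434² − 232·769 = 9948
m = 9948 > 0,  v_rel·d = 434 > 0  ⇒  inside

inside=yes margin=9948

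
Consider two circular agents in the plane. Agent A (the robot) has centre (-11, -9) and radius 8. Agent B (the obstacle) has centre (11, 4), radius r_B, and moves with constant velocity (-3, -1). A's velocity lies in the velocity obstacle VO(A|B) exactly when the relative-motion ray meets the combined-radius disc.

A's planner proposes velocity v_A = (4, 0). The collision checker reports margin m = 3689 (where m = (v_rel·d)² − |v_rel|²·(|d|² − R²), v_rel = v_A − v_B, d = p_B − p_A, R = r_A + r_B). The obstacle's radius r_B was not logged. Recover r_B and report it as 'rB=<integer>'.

m = 3689
d = (22, 13);  v_rel = (7, 1),  |v_rel|² = 50
v_rel×d = (7)·(13) − (1)·(22) = 69
since m = R²·50 − 69²:  R² = (4761 + 3689) / 50 = 169
R = √169 = 13  ⇒  r_B = 13 − 8 = 5

rB=5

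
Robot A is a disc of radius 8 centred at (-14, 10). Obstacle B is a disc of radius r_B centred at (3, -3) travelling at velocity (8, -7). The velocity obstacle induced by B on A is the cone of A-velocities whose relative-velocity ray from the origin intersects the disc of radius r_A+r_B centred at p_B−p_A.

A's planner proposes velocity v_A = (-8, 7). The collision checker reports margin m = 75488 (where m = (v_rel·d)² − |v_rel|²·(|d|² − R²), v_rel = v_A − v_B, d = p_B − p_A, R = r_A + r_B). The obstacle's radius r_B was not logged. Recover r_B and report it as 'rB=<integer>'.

m = 75488
d = (17, -13);  v_rel = (-16, 14),  |v_rel|² = 452
v_rel×d = (-16)·(-13) − (14)·(17) = -30
since m = R²·452 − (-30)²:  R² = (900 + 75488) / 452 = 169
R = √169 = 13  ⇒  r_B = 13 − 8 = 5

rB=5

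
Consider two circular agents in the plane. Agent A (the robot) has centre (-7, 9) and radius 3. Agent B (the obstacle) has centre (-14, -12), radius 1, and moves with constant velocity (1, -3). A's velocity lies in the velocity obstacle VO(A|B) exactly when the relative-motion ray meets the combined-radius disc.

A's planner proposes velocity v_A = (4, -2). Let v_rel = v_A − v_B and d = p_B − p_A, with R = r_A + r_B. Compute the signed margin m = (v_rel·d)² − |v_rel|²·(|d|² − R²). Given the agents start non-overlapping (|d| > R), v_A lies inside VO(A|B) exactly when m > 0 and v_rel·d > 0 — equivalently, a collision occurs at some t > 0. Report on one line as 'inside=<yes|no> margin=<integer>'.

d = (-7, -21),  |d|² = 490;  R = 3+1 = 4,  c = 490−4² = 474
v_rel = (3, 1),  |v_rel|² = 10;  v_rel·d = (3)·(-7) + (1)·(-21) = -42
10·t² + 84·t + 474 = 0  ⇒  m = (-42)² − 10·474 = -2976
m = -2976 < 0,  v_rel·d = -42 < 0  ⇒  outside

inside=no margin=-2976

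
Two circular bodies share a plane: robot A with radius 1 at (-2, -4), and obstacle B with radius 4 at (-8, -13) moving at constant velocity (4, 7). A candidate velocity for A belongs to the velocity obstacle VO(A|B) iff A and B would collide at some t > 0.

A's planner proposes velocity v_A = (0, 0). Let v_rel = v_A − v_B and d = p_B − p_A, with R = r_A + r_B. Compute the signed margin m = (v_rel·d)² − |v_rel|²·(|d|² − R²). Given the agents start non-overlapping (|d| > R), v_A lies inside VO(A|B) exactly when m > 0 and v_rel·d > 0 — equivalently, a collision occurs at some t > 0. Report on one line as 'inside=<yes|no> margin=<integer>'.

d = (-6, -9),  |d|² = 117;  R = 1+4 = 5,  c = 117−5² = 92
v_rel = (-4, -7),  |v_rel|² = 65;  v_rel·d = (-4)·(-6) + (-7)·(-9) = 87
65·t² − 174·t + 92 = 0  ⇒  m = 87² − 65·92 = 1589
m = 1589 > 0,  v_rel·d = 87 > 0  ⇒  inside

inside=yes margin=1589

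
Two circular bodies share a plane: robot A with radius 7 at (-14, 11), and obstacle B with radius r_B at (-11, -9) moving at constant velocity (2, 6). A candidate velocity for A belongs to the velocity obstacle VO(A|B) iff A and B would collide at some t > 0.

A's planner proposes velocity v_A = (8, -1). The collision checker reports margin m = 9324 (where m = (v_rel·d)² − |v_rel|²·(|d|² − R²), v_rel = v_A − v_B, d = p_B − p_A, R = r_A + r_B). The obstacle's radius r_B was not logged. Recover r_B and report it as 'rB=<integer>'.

m = 9324
d = (3, -20);  v_rel = (6, -7),  |v_rel|² = 85
v_rel×d = (6)·(-20) − (-7)·(3) = -99
since m = R²·85 − (-99)²:  R² = (9801 + 9324) / 85 = 225
R = √225 = 15  ⇒  r_B = 15 − 7 = 8

rB=8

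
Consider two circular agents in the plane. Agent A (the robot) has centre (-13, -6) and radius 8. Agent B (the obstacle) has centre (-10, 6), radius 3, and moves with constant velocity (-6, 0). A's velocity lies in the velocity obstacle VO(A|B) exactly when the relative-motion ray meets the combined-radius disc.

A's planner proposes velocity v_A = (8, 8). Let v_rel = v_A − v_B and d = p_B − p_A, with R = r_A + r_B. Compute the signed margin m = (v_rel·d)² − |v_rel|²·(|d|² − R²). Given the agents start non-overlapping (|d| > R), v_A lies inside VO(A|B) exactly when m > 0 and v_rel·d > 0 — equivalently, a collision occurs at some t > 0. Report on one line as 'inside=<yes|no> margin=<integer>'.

d = (3, 12),  |d|² = 153;  R = 8+3 = 11,  c = 153−11² = 32
v_rel = (14, 8),  |v_rel|² = 260;  v_rel·d = (14)·(3) + (8)·(12) = 138
260·t² − 276·t + 32 = 0  ⇒  m = 138² − 260·32 = 10724
m = 10724 > 0,  v_rel·d = 138 > 0  ⇒  inside

inside=yes margin=10724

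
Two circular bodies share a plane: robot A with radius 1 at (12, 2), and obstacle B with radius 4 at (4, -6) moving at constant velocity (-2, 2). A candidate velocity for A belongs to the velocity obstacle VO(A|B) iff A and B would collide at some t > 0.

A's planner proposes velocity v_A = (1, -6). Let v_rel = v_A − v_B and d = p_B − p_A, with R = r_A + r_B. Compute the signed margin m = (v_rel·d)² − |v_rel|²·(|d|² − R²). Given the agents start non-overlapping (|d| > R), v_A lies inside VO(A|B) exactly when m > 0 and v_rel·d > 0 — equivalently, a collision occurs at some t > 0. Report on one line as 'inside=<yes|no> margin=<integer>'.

d = (-8, -8),  |d|² = 128;  R = 1+4 = 5,  c = 128−5² = 103
v_rel = (3, -8),  |v_rel|² = 73;  v_rel·d = (3)·(-8) + (-8)·(-8) = 40
73·t² − 80·t + 103 = 0  ⇒  m = 40² − 73·103 = -5919
m = -5919 < 0,  v_rel·d = 40 > 0  ⇒  outside

inside=no margin=-5919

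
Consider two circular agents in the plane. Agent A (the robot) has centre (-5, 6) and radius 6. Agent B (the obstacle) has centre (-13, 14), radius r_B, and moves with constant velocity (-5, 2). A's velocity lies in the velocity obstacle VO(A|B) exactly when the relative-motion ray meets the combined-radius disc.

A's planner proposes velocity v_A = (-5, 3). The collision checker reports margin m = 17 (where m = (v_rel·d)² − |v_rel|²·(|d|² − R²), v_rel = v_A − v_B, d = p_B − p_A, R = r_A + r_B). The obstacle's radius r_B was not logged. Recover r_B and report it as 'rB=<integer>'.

m = 17
d = (-8, 8);  v_rel = (0, 1),  |v_rel|² = 1
v_rel×d = (0)·(8) − (1)·(-8) = 8
since m = R²·1 − 8²:  R² = (64 + 17) / 1 = 81
R = √81 = 9  ⇒  r_B = 9 − 6 = 3

rB=3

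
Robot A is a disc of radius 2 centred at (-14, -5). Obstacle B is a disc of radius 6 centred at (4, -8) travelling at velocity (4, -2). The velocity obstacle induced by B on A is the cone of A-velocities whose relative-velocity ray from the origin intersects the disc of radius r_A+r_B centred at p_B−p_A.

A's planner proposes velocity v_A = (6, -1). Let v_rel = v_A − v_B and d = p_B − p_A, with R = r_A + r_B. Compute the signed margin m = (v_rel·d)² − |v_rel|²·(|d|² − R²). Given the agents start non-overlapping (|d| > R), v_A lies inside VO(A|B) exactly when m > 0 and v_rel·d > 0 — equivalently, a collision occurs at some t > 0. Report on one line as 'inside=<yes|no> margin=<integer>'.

d = (18, -3),  |d|² = 333;  R = 2+6 = 8,  c = 333−8² = 269
v_rel = (2, 1),  |v_rel|² = 5;  v_rel·d = (2)·(18) + (1)·(-3) = 33
5·t² − 66·t + 269 = 0  ⇒  m = 33² − 5·269 = -256
m = -256 < 0,  v_rel·d = 33 > 0  ⇒  outside

inside=no margin=-256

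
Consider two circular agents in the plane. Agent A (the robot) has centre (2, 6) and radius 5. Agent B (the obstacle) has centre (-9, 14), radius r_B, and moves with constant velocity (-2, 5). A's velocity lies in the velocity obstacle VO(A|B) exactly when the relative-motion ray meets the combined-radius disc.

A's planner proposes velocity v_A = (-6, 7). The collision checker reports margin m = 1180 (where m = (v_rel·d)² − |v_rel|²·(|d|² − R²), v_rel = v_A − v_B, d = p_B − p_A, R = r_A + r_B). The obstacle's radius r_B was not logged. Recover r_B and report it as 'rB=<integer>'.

m = 1180
d = (-11, 8);  v_rel = (-4, 2),  |v_rel|² = 20
v_rel×d = (-4)·(8) − (2)·(-11) = -10
since m = R²·20 − (-10)²:  R² = (100 + 1180) / 20 = 64
R = √64 = 8  ⇒  r_B = 8 − 5 = 3

rB=3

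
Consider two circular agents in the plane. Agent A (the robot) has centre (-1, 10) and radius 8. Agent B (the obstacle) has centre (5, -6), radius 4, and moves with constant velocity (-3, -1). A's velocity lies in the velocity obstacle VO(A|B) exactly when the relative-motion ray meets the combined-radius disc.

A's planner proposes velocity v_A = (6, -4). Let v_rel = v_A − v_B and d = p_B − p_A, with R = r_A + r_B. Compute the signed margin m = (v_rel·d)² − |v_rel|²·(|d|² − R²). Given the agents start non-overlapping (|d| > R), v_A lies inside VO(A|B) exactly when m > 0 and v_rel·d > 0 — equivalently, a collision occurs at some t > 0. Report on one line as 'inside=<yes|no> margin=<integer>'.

d = (6, -16),  |d|² = 292;  R = 8+4 = 12,  c = 292−12² = 148
v_rel = (9, -3),  |v_rel|² = 90;  v_rel·d = (9)·(6) + (-3)·(-16) = 102
90·t² − 204·t + 148 = 0  ⇒  m = 102² − 90·148 = -2916
m = -2916 < 0,  v_rel·d = 102 > 0  ⇒  outside

inside=no margin=-2916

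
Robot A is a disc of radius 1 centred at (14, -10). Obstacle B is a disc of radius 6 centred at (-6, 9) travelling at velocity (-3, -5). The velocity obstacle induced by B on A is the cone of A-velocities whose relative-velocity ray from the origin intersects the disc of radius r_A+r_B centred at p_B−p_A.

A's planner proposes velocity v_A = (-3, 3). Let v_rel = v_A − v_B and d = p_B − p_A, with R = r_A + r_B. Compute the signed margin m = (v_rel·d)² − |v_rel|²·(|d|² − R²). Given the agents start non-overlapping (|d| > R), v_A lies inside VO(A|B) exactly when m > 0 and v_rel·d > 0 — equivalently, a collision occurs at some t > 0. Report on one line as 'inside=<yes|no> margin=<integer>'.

d = (-20, 19),  |d|² = 761;  R = 1+6 = 7,  c = 761−7² = 712
v_rel = (0, 8),  |v_rel|² = 64;  v_rel·d = (0)·(-20) + (8)·(19) = 152
64·t² − 304·t + 712 = 0  ⇒  m = 152² − 64·712 = -22464
m = -22464 < 0,  v_rel·d = 152 > 0  ⇒  outside

inside=no margin=-22464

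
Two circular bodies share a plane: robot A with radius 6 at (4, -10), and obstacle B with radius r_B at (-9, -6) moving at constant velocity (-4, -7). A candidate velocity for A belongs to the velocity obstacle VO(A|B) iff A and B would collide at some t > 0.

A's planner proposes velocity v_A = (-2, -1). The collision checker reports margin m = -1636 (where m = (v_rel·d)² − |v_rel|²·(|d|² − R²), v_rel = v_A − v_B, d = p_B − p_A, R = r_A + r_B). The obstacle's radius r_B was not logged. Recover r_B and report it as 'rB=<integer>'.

m = -1636
d = (-13, 4);  v_rel = (2, 6),  |v_rel|² = 40
v_rel×d = (2)·(4) − (6)·(-13) = 86
since m = R²·40 − 86²:  R² = (7396 + -1636) / 40 = 144
R = √144 = 12  ⇒  r_B = 12 − 6 = 6

rB=6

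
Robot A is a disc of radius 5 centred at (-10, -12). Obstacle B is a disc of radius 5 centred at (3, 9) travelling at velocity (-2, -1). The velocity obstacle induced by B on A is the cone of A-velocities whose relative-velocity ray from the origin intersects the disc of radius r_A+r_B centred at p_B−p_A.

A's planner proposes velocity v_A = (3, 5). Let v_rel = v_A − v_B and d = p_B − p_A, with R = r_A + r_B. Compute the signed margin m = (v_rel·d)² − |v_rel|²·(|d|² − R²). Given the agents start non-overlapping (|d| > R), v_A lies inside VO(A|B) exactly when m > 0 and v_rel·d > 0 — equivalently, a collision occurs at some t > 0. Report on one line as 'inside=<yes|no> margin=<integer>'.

d = (13, 21),  |d|² = 610;  R = 5+5 = 10,  c = 610−10² = 510
v_rel = (5, 6),  |v_rel|² = 61;  v_rel·d = (5)·(13) + (6)·(21) = 191
61·t² − 382·t + 510 = 0  ⇒  m = 191² − 61·510 = 5371
m = 5371 > 0,  v_rel·d = 191 > 0  ⇒  inside

inside=yes margin=5371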